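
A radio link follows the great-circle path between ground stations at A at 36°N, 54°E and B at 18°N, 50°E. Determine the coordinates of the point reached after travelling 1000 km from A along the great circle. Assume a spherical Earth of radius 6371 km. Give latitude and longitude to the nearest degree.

≈ 27°N, 52°E

Convert each endpoint to a unit vector on the sphere (x = cos φ cos λ, y = cos φ sin λ, z = sin φ).
The central angle between the endpoints is δ = arccos(p₁·p₂) ≈ 0.320 rad (18.3°). The total great-circle distance is δ·R ≈ 0.320 × 6371 ≈ 2040 km, so the target fraction is f = 1000/2040 ≈ 0.490.
Interpolate at f ≈ 0.490 with slerp weights a = sin((1−f)δ)/sin δ ≈ 0.516, b = sin(fδ)/sin δ ≈ 0.497.
p = a·p₁ + b·p₂ ≈ (0.549, 0.700, 0.457); φ = arcsin(p_z) ≈ 27.19°, λ = atan2(p_y, p_x) ≈ 51.88°.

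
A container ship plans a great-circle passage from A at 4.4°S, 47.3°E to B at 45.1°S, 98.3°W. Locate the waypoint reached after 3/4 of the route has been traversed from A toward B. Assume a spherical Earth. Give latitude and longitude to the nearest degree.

≈ 61°S, 54°W

Convert each endpoint to a unit vector on the sphere (x = cos φ cos λ, y = cos φ sin λ, z = sin φ).
The central angle between the endpoints is δ = arccos(p₁·p₂) ≈ 2.125 rad (121.8°).
Interpolate at f = 3/4 with slerp weights a = sin((1−f)δ)/sin δ ≈ 0.596, b = sin(fδ)/sin δ ≈ 1.176.
p = a·p₁ + b·p₂ ≈ (0.283, -0.385, -0.879); φ = arcsin(p_z) ≈ -61.47°, λ = atan2(p_y, p_x) ≈ -53.65°.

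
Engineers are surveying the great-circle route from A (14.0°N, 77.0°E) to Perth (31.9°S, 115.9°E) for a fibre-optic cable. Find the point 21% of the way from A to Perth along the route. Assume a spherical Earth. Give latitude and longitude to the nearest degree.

≈ (4°N, 85°E)

Convert each endpoint to a unit vector on the sphere (x = cos φ cos λ, y = cos φ sin λ, z = sin φ).
The central angle between the endpoints is δ = arccos(p₁·p₂) ≈ 1.032 rad (59.1°).
Interpolate at f = 0.21 with slerp weights a = sin((1−f)δ)/sin δ ≈ 0.848, b = sin(fδ)/sin δ ≈ 0.251.
p = a·p₁ + b·p₂ ≈ (0.092, 0.993, 0.073); φ = arcsin(p_z) ≈ 4.17°, λ = atan2(p_y, p_x) ≈ 84.70°.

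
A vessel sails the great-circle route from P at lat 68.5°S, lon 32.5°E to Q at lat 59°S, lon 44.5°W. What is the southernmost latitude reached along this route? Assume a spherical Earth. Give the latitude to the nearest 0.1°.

≈ 70.2°S

The great circle lies in the plane with unit normal n̂ = (p₁ × p₂)/|p₁ × p₂|.
Here n̂_z ≈ -0.339; the vertex latitude is φ_max = arccos|n̂_z| ≈ 70.2°.
Check via Clairaut: cos φ_max = |cos φ₁| · sin C = cos(68.5°)·sin(112.4°) ≈ 0.339, again giving ≈ 70.2°.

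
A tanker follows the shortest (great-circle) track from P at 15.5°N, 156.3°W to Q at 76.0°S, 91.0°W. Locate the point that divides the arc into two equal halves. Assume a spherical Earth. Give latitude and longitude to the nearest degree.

≈ 33°S, 145°W

The haversine formula gives a central angle δ ≈ 1.733 rad (99.3°) between the endpoints.
Interpolate at f = 1/2 with slerp weights a = sin((1−f)δ)/sin δ ≈ 0.772, b = sin(fδ)/sin δ ≈ 0.772.
p = a·p₁ + b·p₂ ≈ (-0.685, -0.486, -0.543); φ = arcsin(p_z) ≈ -32.89°, λ = atan2(p_y, p_x) ≈ -144.64°.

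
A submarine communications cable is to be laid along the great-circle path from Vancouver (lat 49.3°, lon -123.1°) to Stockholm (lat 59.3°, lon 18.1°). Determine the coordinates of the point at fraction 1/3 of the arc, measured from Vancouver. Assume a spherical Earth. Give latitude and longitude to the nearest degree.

From cos δ = sin φ₁ sin φ₂ + cos φ₁ cos φ₂ cos Δλ, the central angle is δ ≈ 1.168 rad (66.9°).
Interpolate at f = 1/3 with slerp weights a = sin((1−f)δ)/sin δ ≈ 0.763, b = sin(fδ)/sin δ ≈ 0.413.
p = a·p₁ + b·p₂ ≈ (-0.072, -0.352, 0.933); φ = arcsin(p_z) ≈ 68.97°, λ = atan2(p_y, p_x) ≈ -101.52°.

≈ lat 69°, lon -102°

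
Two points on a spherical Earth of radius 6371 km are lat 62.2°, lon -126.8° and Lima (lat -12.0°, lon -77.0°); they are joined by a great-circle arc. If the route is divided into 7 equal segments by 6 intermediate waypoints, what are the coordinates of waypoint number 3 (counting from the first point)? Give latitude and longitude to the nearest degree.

From cos δ = sin φ₁ sin φ₂ + cos φ₁ cos φ₂ cos Δλ, the central angle is δ ≈ 1.460 rad (83.7°).
Interpolate at f = 3/7 with slerp weights a = sin((1−f)δ)/sin δ ≈ 0.745, b = sin(fδ)/sin δ ≈ 0.589.
p = a·p₁ + b·p₂ ≈ (-0.079, -0.840, 0.537); φ = arcsin(p_z) ≈ 32.47°, λ = atan2(p_y, p_x) ≈ -95.34°.

≈ lat 32°, lon -95°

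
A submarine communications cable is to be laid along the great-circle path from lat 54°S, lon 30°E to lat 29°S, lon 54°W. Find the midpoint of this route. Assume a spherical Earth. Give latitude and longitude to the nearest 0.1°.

≈ lat 49.5°S, lon 22.0°W

From cos δ = sin φ₁ sin φ₂ + cos φ₁ cos φ₂ cos Δλ, the central angle is δ ≈ 1.109 rad (63.5°).
Interpolate at f = 1/2 with slerp weights a = sin((1−f)δ)/sin δ ≈ 0.588, b = sin(fδ)/sin δ ≈ 0.588.
p = a·p₁ + b·p₂ ≈ (0.602, -0.243, -0.761); φ = arcsin(p_z) ≈ -49.54°, λ = atan2(p_y, p_x) ≈ -22.02°.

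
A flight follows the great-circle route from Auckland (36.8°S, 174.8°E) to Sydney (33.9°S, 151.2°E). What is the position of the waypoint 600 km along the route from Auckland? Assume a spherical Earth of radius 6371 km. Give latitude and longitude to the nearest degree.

Convert each endpoint to a unit vector on the sphere (x = cos φ cos λ, y = cos φ sin λ, z = sin φ).
The central angle between the endpoints is δ = arccos(p₁·p₂) ≈ 0.339 rad (19.4°). The total great-circle distance is δ·R ≈ 0.339 × 6371 ≈ 2159 km, so the target fraction is f = 600/2159 ≈ 0.278.
Interpolate at f ≈ 0.278 with slerp weights a = sin((1−f)δ)/sin δ ≈ 0.729, b = sin(fδ)/sin δ ≈ 0.283.
p = a·p₁ + b·p₂ ≈ (-0.787, 0.166, -0.594); φ = arcsin(p_z) ≈ -36.46°, λ = atan2(p_y, p_x) ≈ 168.09°.

≈ (36°S, 168°E)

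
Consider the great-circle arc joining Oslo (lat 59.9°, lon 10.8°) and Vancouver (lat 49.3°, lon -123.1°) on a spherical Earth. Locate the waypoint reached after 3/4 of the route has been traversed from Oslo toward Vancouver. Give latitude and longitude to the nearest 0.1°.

Convert each endpoint to a unit vector on the sphere (x = cos φ cos λ, y = cos φ sin λ, z = sin φ).
The central angle between the endpoints is δ = arccos(p₁·p₂) ≈ 1.127 rad (64.6°).
Interpolate at f = 3/4 with slerp weights a = sin((1−f)δ)/sin δ ≈ 0.308, b = sin(fδ)/sin δ ≈ 0.828.
p = a·p₁ + b·p₂ ≈ (-0.143, -0.424, 0.894); φ = arcsin(p_z) ≈ 63.44°, λ = atan2(p_y, p_x) ≈ -108.69°.

≈ lat 63.4°, lon -108.7°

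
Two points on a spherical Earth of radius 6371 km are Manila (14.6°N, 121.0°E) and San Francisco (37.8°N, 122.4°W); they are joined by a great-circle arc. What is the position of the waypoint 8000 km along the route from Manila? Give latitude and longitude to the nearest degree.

Write both endpoints as unit vectors p₁, p₂ with components (cos φ cos λ, cos φ sin λ, sin φ).
The central angle between the endpoints is δ = arccos(p₁·p₂) ≈ 1.760 rad (100.8°). The total great-circle distance is δ·R ≈ 1.760 × 6371 ≈ 11212 km, so the target fraction is f = 8000/11212 ≈ 0.714.
Interpolate at f ≈ 0.714 with slerp weights a = sin((1−f)δ)/sin δ ≈ 0.492, b = sin(fδ)/sin δ ≈ 0.968.
p = a·p₁ + b·p₂ ≈ (-0.655, -0.238, 0.717); φ = arcsin(p_z) ≈ 45.83°, λ = atan2(p_y, p_x) ≈ -160.04°.

≈ 46°N, 160°W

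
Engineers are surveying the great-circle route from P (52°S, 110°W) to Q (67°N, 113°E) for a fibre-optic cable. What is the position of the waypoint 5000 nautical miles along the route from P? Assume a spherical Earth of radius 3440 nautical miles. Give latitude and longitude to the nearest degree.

Write both endpoints as unit vectors p₁, p₂ with components (cos φ cos λ, cos φ sin λ, sin φ).
The central angle between the endpoints is δ = arccos(p₁·p₂) ≈ 2.694 rad (154.3°). The total great-circle distance is δ·R ≈ 2.694 × 3440 ≈ 9266 nmi, so the target fraction is f = 5000/9266 ≈ 0.540.
Interpolate at f ≈ 0.540 with slerp weights a = sin((1−f)δ)/sin δ ≈ 2.183, b = sin(fδ)/sin δ ≈ 2.293.
p = a·p₁ + b·p₂ ≈ (-0.810, -0.439, 0.390); φ = arcsin(p_z) ≈ 22.94°, λ = atan2(p_y, p_x) ≈ -151.56°.

≈ (23°N, 152°W)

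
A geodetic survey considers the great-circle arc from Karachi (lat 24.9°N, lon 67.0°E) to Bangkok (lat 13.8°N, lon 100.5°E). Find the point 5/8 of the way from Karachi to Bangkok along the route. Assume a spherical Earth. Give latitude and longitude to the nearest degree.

≈ lat 19°N, lon 88°E

The haversine formula gives a central angle δ ≈ 0.583 rad (33.4°) between the endpoints.
Interpolate at f = 5/8 with slerp weights a = sin((1−f)δ)/sin δ ≈ 0.394, b = sin(fδ)/sin δ ≈ 0.647.
p = a·p₁ + b·p₂ ≈ (0.025, 0.947, 0.320); φ = arcsin(p_z) ≈ 18.68°, λ = atan2(p_y, p_x) ≈ 88.48°.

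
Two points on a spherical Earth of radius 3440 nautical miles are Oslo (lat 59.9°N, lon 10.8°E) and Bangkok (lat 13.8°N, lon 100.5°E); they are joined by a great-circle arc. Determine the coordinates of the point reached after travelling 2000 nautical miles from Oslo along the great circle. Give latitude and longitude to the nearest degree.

≈ lat 49°N, lon 67°E

Convert each endpoint to a unit vector on the sphere (x = cos φ cos λ, y = cos φ sin λ, z = sin φ).
The central angle between the endpoints is δ = arccos(p₁·p₂) ≈ 1.360 rad (77.9°). The total great-circle distance is δ·R ≈ 1.360 × 3440 ≈ 4680 nmi, so the target fraction is f = 2000/4680 ≈ 0.427.
Interpolate at f ≈ 0.427 with slerp weights a = sin((1−f)δ)/sin δ ≈ 0.718, b = sin(fδ)/sin δ ≈ 0.562.
p = a·p₁ + b·p₂ ≈ (0.255, 0.604, 0.755); φ = arcsin(p_z) ≈ 49.07°, λ = atan2(p_y, p_x) ≈ 67.14°.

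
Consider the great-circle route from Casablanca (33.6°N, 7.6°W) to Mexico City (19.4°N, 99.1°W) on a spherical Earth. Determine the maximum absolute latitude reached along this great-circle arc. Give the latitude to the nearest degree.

The great circle lies in the plane with unit normal n̂ = (p₁ × p₂)/|p₁ × p₂|.
Here n̂_z ≈ -0.796; the vertex latitude is φ_max = arccos|n̂_z| ≈ 37.2°.

≈ 37°N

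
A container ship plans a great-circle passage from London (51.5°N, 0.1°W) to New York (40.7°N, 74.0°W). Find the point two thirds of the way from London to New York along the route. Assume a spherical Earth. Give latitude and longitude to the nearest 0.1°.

≈ (49.6°N, 53.8°W)

Write both endpoints as unit vectors p₁, p₂ with components (cos φ cos λ, cos φ sin λ, sin φ).
The central angle between the endpoints is δ = arccos(p₁·p₂) ≈ 0.875 rad (50.1°).
Interpolate at f = 2/3 with slerp weights a = sin((1−f)δ)/sin δ ≈ 0.375, b = sin(fδ)/sin δ ≈ 0.718.
p = a·p₁ + b·p₂ ≈ (0.383, -0.523, 0.761); φ = arcsin(p_z) ≈ 49.56°, λ = atan2(p_y, p_x) ≈ -53.79°.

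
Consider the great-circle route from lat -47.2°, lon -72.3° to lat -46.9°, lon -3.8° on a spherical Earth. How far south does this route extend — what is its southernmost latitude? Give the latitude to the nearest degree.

≈ -52°

The great circle lies in the plane with unit normal n̂ = (p₁ × p₂)/|p₁ × p₂|.
Here n̂_z ≈ +0.610; the vertex latitude is φ_max = arccos|n̂_z| ≈ 52.4°.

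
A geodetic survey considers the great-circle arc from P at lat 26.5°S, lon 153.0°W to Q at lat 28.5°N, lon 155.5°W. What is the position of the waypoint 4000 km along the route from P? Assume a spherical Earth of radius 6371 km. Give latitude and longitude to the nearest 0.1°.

≈ lat 9.4°N, lon 154.6°W

From cos δ = sin φ₁ sin φ₂ + cos φ₁ cos φ₂ cos Δλ, the central angle is δ ≈ 0.961 rad (55.1°). The total great-circle distance is δ·R ≈ 0.961 × 6371 ≈ 6122 km, so the target fraction is f = 4000/6122 ≈ 0.653.
Interpolate at f ≈ 0.653 with slerp weights a = sin((1−f)δ)/sin δ ≈ 0.399, b = sin(fδ)/sin δ ≈ 0.717.
p = a·p₁ + b·p₂ ≈ (-0.891, -0.423, 0.164); φ = arcsin(p_z) ≈ 9.44°, λ = atan2(p_y, p_x) ≈ -154.60°.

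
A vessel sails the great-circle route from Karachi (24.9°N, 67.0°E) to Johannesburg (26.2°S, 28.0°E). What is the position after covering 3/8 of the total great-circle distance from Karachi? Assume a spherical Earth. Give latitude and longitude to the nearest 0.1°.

Write both endpoints as unit vectors p₁, p₂ with components (cos φ cos λ, cos φ sin λ, sin φ).
The central angle between the endpoints is δ = arccos(p₁·p₂) ≈ 1.108 rad (63.5°).
Interpolate at f = 3/8 with slerp weights a = sin((1−f)δ)/sin δ ≈ 0.713, b = sin(fδ)/sin δ ≈ 0.451.
p = a·p₁ + b·p₂ ≈ (0.610, 0.786, 0.101); φ = arcsin(p_z) ≈ 5.81°, λ = atan2(p_y, p_x) ≈ 52.17°.

≈ (5.8°N, 52.2°E)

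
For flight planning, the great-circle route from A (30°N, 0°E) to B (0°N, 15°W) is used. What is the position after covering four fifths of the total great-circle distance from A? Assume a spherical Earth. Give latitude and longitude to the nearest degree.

≈ (6°N, 12°W)

From cos δ = sin φ₁ sin φ₂ + cos φ₁ cos φ₂ cos Δλ, the central angle is δ ≈ 0.580 rad (33.2°).
Interpolate at f = 4/5 with slerp weights a = sin((1−f)δ)/sin δ ≈ 0.211, b = sin(fδ)/sin δ ≈ 0.817.
p = a·p₁ + b·p₂ ≈ (0.972, -0.211, 0.106); φ = arcsin(p_z) ≈ 6.06°, λ = atan2(p_y, p_x) ≈ -12.27°.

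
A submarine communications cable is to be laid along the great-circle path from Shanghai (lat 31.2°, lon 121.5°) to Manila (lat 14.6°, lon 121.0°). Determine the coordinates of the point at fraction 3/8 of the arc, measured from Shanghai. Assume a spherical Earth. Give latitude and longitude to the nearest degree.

Convert each endpoint to a unit vector on the sphere (x = cos φ cos λ, y = cos φ sin λ, z = sin φ).
The central angle between the endpoints is δ = arccos(p₁·p₂) ≈ 0.290 rad (16.6°).
Interpolate at f = 3/8 with slerp weights a = sin((1−f)δ)/sin δ ≈ 0.630, b = sin(fδ)/sin δ ≈ 0.380.
p = a·p₁ + b·p₂ ≈ (-0.471, 0.775, 0.422); φ = arcsin(p_z) ≈ 24.98°, λ = atan2(p_y, p_x) ≈ 121.30°.

≈ lat 25°, lon 121°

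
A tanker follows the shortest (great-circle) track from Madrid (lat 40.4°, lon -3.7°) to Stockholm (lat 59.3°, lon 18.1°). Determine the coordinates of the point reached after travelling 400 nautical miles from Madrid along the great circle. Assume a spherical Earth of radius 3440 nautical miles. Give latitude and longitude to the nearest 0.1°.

≈ lat 46.2°, lon 0.9°

Convert each endpoint to a unit vector on the sphere (x = cos φ cos λ, y = cos φ sin λ, z = sin φ).
The central angle between the endpoints is δ = arccos(p₁·p₂) ≈ 0.407 rad (23.3°). The total great-circle distance is δ·R ≈ 0.407 × 3440 ≈ 1400 nmi, so the target fraction is f = 400/1400 ≈ 0.286.
Interpolate at f ≈ 0.286 with slerp weights a = sin((1−f)δ)/sin δ ≈ 0.724, b = sin(fδ)/sin δ ≈ 0.293.
p = a·p₁ + b·p₂ ≈ (0.693, 0.011, 0.721); φ = arcsin(p_z) ≈ 46.16°, λ = atan2(p_y, p_x) ≈ 0.90°.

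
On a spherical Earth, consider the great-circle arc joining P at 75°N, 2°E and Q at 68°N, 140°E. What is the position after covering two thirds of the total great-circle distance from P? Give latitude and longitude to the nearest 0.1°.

≈ 78.4°N, 122.3°E

The haversine formula gives a central angle δ ≈ 0.603 rad (34.6°) between the endpoints.
Interpolate at f = 2/3 with slerp weights a = sin((1−f)δ)/sin δ ≈ 0.352, b = sin(fδ)/sin δ ≈ 0.690.
p = a·p₁ + b·p₂ ≈ (-0.107, 0.169, 0.980); φ = arcsin(p_z) ≈ 78.45°, λ = atan2(p_y, p_x) ≈ 122.27°.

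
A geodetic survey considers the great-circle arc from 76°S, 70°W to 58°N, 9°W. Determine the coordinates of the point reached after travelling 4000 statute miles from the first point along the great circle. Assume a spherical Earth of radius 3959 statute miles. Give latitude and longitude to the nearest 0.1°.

≈ 21.9°S, 29.3°W

Write both endpoints as unit vectors p₁, p₂ with components (cos φ cos λ, cos φ sin λ, sin φ).
The central angle between the endpoints is δ = arccos(p₁·p₂) ≈ 2.435 rad (139.5°). The total great-circle distance is δ·R ≈ 2.435 × 3959 ≈ 9641 mi, so the target fraction is f = 4000/9641 ≈ 0.415.
Interpolate at f ≈ 0.415 with slerp weights a = sin((1−f)δ)/sin δ ≈ 1.524, b = sin(fδ)/sin δ ≈ 1.305.
p = a·p₁ + b·p₂ ≈ (0.809, -0.455, -0.372); φ = arcsin(p_z) ≈ -21.86°, λ = atan2(p_y, p_x) ≈ -29.33°.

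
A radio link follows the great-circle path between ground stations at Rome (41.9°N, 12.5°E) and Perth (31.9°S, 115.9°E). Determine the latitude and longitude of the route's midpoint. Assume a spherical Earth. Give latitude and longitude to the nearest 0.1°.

Convert each endpoint to a unit vector on the sphere (x = cos φ cos λ, y = cos φ sin λ, z = sin φ).
The central angle between the endpoints is δ = arccos(p₁·p₂) ≈ 2.094 rad (120.0°).
Interpolate at f = 1/2 with slerp weights a = sin((1−f)δ)/sin δ ≈ 0.999, b = sin(fδ)/sin δ ≈ 0.999.
p = a·p₁ + b·p₂ ≈ (0.356, 0.924, 0.139); φ = arcsin(p_z) ≈ 8.01°, λ = atan2(p_y, p_x) ≈ 68.95°.

≈ 8.0°N, 69.0°E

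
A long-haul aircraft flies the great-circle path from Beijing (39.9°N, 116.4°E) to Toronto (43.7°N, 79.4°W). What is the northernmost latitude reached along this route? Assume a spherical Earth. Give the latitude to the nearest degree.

The great circle lies in the plane with unit normal n̂ = (p₁ × p₂)/|p₁ × p₂|.
Here n̂_z ≈ +0.152; the vertex latitude is φ_max = arccos|n̂_z| ≈ 81.3°.

≈ 81°N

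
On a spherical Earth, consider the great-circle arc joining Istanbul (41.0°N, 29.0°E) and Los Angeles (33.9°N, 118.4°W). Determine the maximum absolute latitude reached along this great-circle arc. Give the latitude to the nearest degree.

The great circle lies in the plane with unit normal n̂ = (p₁ × p₂)/|p₁ × p₂|.
Here n̂_z ≈ -0.342; the vertex latitude is φ_max = arccos|n̂_z| ≈ 70.0°.

≈ 70°N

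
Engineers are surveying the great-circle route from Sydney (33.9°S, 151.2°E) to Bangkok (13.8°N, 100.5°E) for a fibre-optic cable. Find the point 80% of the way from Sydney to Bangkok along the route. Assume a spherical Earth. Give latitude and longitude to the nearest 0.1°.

≈ 3.9°N, 109.9°E

From cos δ = sin φ₁ sin φ₂ + cos φ₁ cos φ₂ cos Δλ, the central angle is δ ≈ 1.184 rad (67.8°).
Interpolate at f = 0.80 with slerp weights a = sin((1−f)δ)/sin δ ≈ 0.253, b = sin(fδ)/sin δ ≈ 0.876.
p = a·p₁ + b·p₂ ≈ (-0.339, 0.938, 0.068); φ = arcsin(p_z) ≈ 3.89°, λ = atan2(p_y, p_x) ≈ 109.88°.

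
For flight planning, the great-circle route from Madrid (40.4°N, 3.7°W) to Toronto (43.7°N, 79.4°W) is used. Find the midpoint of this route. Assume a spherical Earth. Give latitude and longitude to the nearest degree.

From cos δ = sin φ₁ sin φ₂ + cos φ₁ cos φ₂ cos Δλ, the central angle is δ ≈ 0.947 rad (54.3°).
Interpolate at f = 1/2 with slerp weights a = sin((1−f)δ)/sin δ ≈ 0.562, b = sin(fδ)/sin δ ≈ 0.562.
p = a·p₁ + b·p₂ ≈ (0.502, -0.427, 0.752); φ = arcsin(p_z) ≈ 48.79°, λ = atan2(p_y, p_x) ≈ -40.39°.

≈ 49°N, 40°W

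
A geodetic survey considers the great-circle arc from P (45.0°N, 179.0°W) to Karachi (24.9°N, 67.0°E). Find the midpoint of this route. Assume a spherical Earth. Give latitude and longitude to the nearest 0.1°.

≈ (51.6°N, 113.2°E)

Write both endpoints as unit vectors p₁, p₂ with components (cos φ cos λ, cos φ sin λ, sin φ).
The central angle between the endpoints is δ = arccos(p₁·p₂) ≈ 1.534 rad (87.9°).
Interpolate at f = 1/2 with slerp weights a = sin((1−f)δ)/sin δ ≈ 0.694, b = sin(fδ)/sin δ ≈ 0.694.
p = a·p₁ + b·p₂ ≈ (-0.245, 0.571, 0.783); φ = arcsin(p_z) ≈ 51.57°, λ = atan2(p_y, p_x) ≈ 113.20°.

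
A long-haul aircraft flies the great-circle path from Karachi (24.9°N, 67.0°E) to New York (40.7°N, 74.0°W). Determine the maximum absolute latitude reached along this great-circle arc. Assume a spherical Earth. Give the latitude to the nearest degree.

≈ 63°N

The great circle lies in the plane with unit normal n̂ = (p₁ × p₂)/|p₁ × p₂|.
Here n̂_z ≈ -0.448; the vertex latitude is φ_max = arccos|n̂_z| ≈ 63.4°.
Check via Clairaut: cos φ_max = |cos φ₁| · sin C = cos(24.9°)·sin(29.6°) ≈ 0.448, again giving ≈ 63.4°.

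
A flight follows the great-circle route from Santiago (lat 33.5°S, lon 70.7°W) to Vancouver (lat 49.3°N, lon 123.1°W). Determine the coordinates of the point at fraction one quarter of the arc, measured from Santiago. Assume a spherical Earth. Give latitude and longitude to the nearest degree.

From cos δ = sin φ₁ sin φ₂ + cos φ₁ cos φ₂ cos Δλ, the central angle is δ ≈ 1.658 rad (95.0°).
Interpolate at f = 1/4 with slerp weights a = sin((1−f)δ)/sin δ ≈ 0.950, b = sin(fδ)/sin δ ≈ 0.404.
p = a·p₁ + b·p₂ ≈ (0.118, -0.969, -0.218); φ = arcsin(p_z) ≈ -12.60°, λ = atan2(p_y, p_x) ≈ -83.05°.

≈ lat 13°S, lon 83°W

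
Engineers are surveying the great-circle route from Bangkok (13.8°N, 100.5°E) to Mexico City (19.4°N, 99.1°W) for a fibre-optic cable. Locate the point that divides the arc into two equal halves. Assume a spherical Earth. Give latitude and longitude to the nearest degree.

Convert each endpoint to a unit vector on the sphere (x = cos φ cos λ, y = cos φ sin λ, z = sin φ).
The central angle between the endpoints is δ = arccos(p₁·p₂) ≈ 2.471 rad (141.6°).
Interpolate at f = 1/2 with slerp weights a = sin((1−f)δ)/sin δ ≈ 1.520, b = sin(fδ)/sin δ ≈ 1.520.
p = a·p₁ + b·p₂ ≈ (-0.496, 0.036, 0.868); φ = arcsin(p_z) ≈ 60.19°, λ = atan2(p_y, p_x) ≈ 175.88°.

≈ (60°N, 176°E)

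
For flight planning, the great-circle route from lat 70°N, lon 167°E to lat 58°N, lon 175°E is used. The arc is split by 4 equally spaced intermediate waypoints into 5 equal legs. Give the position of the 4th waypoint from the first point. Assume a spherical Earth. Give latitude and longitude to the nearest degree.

≈ lat 60°N, lon 174°E

From cos δ = sin φ₁ sin φ₂ + cos φ₁ cos φ₂ cos Δλ, the central angle is δ ≈ 0.218 rad (12.5°).
Interpolate at f = 4/5 with slerp weights a = sin((1−f)δ)/sin δ ≈ 0.202, b = sin(fδ)/sin δ ≈ 0.802.
p = a·p₁ + b·p₂ ≈ (-0.491, 0.053, 0.870); φ = arcsin(p_z) ≈ 60.43°, λ = atan2(p_y, p_x) ≈ 173.89°.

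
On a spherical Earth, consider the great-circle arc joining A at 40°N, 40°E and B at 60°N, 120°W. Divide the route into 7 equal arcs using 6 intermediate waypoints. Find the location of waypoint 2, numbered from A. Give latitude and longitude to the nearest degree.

≈ 62°N, 32°E

Convert each endpoint to a unit vector on the sphere (x = cos φ cos λ, y = cos φ sin λ, z = sin φ).
The central angle between the endpoints is δ = arccos(p₁·p₂) ≈ 1.373 rad (78.7°).
Interpolate at f = 2/7 with slerp weights a = sin((1−f)δ)/sin δ ≈ 0.847, b = sin(fδ)/sin δ ≈ 0.390.
p = a·p₁ + b·p₂ ≈ (0.400, 0.248, 0.882); φ = arcsin(p_z) ≈ 61.92°, λ = atan2(p_y, p_x) ≈ 31.86°.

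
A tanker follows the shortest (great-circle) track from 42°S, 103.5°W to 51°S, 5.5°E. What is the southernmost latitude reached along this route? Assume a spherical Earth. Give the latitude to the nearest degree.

≈ 62°S

The great circle lies in the plane with unit normal n̂ = (p₁ × p₂)/|p₁ × p₂|.
Here n̂_z ≈ +0.476; the vertex latitude is φ_max = arccos|n̂_z| ≈ 61.6°.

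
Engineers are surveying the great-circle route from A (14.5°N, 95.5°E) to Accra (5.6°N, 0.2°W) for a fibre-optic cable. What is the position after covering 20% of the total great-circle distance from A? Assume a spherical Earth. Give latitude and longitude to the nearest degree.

≈ (16°N, 76°E)

The haversine formula gives a central angle δ ≈ 1.642 rad (94.1°) between the endpoints.
Interpolate at f = 0.20 with slerp weights a = sin((1−f)δ)/sin δ ≈ 0.970, b = sin(fδ)/sin δ ≈ 0.323.
p = a·p₁ + b·p₂ ≈ (0.232, 0.933, 0.274); φ = arcsin(p_z) ≈ 15.92°, λ = atan2(p_y, p_x) ≈ 76.05°.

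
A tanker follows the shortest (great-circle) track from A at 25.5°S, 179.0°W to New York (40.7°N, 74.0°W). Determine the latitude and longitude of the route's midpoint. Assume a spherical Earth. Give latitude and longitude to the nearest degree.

≈ 12°N, 133°W

Convert each endpoint to a unit vector on the sphere (x = cos φ cos λ, y = cos φ sin λ, z = sin φ).
The central angle between the endpoints is δ = arccos(p₁·p₂) ≈ 2.046 rad (117.2°).
Interpolate at f = 1/2 with slerp weights a = sin((1−f)δ)/sin δ ≈ 0.960, b = sin(fδ)/sin δ ≈ 0.960.
p = a·p₁ + b·p₂ ≈ (-0.666, -0.715, 0.213); φ = arcsin(p_z) ≈ 12.29°, λ = atan2(p_y, p_x) ≈ -132.97°.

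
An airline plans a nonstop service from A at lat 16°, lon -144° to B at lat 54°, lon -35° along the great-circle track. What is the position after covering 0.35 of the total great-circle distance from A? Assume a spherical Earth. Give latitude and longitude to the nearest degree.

≈ lat 40°, lon -122°

The haversine formula gives a central angle δ ≈ 1.532 rad (87.8°) between the endpoints.
Interpolate at f = 0.35 with slerp weights a = sin((1−f)δ)/sin δ ≈ 0.840, b = sin(fδ)/sin δ ≈ 0.511.
p = a·p₁ + b·p₂ ≈ (-0.407, -0.647, 0.645); φ = arcsin(p_z) ≈ 40.17°, λ = atan2(p_y, p_x) ≈ -122.17°.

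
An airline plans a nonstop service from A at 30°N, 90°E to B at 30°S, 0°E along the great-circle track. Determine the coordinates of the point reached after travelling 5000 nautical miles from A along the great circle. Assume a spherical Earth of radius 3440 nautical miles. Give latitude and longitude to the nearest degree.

≈ 19°S, 20°E

Convert each endpoint to a unit vector on the sphere (x = cos φ cos λ, y = cos φ sin λ, z = sin φ).
The central angle between the endpoints is δ = arccos(p₁·p₂) ≈ 1.823 rad (104.5°). The total great-circle distance is δ·R ≈ 1.823 × 3440 ≈ 6273 nmi, so the target fraction is f = 5000/6273 ≈ 0.797.
Interpolate at f ≈ 0.797 with slerp weights a = sin((1−f)δ)/sin δ ≈ 0.373, b = sin(fδ)/sin δ ≈ 1.026.
p = a·p₁ + b·p₂ ≈ (0.888, 0.323, -0.326); φ = arcsin(p_z) ≈ -19.03°, λ = atan2(p_y, p_x) ≈ 20.01°.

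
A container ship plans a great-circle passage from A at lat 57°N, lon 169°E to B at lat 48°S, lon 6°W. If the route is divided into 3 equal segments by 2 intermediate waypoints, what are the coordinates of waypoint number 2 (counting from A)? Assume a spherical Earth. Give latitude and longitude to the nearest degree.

≈ lat 7°N, lon 8°E

Write both endpoints as unit vectors p₁, p₂ with components (cos φ cos λ, cos φ sin λ, sin φ).
The central angle between the endpoints is δ = arccos(p₁·p₂) ≈ 2.976 rad (170.5°).
Interpolate at f = 2/3 with slerp weights a = sin((1−f)δ)/sin δ ≈ 5.075, b = sin(fδ)/sin δ ≈ 5.552.
p = a·p₁ + b·p₂ ≈ (0.982, 0.139, 0.130); φ = arcsin(p_z) ≈ 7.46°, λ = atan2(p_y, p_x) ≈ 8.06°.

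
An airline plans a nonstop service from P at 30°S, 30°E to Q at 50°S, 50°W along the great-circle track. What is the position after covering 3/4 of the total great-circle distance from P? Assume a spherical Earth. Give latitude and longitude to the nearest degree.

Write both endpoints as unit vectors p₁, p₂ with components (cos φ cos λ, cos φ sin λ, sin φ).
The central angle between the endpoints is δ = arccos(p₁·p₂) ≈ 1.070 rad (61.3°).
Interpolate at f = 3/4 with slerp weights a = sin((1−f)δ)/sin δ ≈ 0.301, b = sin(fδ)/sin δ ≈ 0.820.
p = a·p₁ + b·p₂ ≈ (0.565, -0.273, -0.779); φ = arcsin(p_z) ≈ -51.14°, λ = atan2(p_y, p_x) ≈ -25.81°.

≈ 51°S, 26°W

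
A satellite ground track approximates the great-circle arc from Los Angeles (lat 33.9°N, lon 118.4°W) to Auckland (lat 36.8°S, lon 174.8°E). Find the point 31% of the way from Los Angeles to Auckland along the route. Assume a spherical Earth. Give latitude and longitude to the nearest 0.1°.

≈ lat 12.3°N, lon 140.0°W

Convert each endpoint to a unit vector on the sphere (x = cos φ cos λ, y = cos φ sin λ, z = sin φ).
The central angle between the endpoints is δ = arccos(p₁·p₂) ≈ 1.643 rad (94.1°).
Interpolate at f = 0.31 with slerp weights a = sin((1−f)δ)/sin δ ≈ 0.908, b = sin(fδ)/sin δ ≈ 0.489.
p = a·p₁ + b·p₂ ≈ (-0.748, -0.628, 0.214); φ = arcsin(p_z) ≈ 12.34°, λ = atan2(p_y, p_x) ≈ -140.01°.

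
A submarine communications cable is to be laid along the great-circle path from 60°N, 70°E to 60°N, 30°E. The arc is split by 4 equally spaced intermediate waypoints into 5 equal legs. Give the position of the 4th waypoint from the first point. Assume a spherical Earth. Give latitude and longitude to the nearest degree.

≈ 61°N, 38°E

From cos δ = sin φ₁ sin φ₂ + cos φ₁ cos φ₂ cos Δλ, the central angle is δ ≈ 0.344 rad (19.7°).
Interpolate at f = 4/5 with slerp weights a = sin((1−f)δ)/sin δ ≈ 0.204, b = sin(fδ)/sin δ ≈ 0.806.
p = a·p₁ + b·p₂ ≈ (0.384, 0.297, 0.874); φ = arcsin(p_z) ≈ 60.96°, λ = atan2(p_y, p_x) ≈ 37.76°.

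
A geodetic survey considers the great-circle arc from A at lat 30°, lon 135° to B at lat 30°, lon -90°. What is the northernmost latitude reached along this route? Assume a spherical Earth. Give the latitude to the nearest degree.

≈ 56°

The great circle lies in the plane with unit normal n̂ = (p₁ × p₂)/|p₁ × p₂|.
Here n̂_z ≈ +0.552; the vertex latitude is φ_max = arccos|n̂_z| ≈ 56.5°.
Check via Clairaut: cos φ_max = |cos φ₁| · sin C = cos(30.0°)·sin(39.6°) ≈ 0.552, again giving ≈ 56.5°.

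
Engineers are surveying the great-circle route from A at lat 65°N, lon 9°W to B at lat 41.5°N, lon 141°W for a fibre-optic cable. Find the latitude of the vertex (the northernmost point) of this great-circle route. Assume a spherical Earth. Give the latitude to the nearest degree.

The great circle lies in the plane with unit normal n̂ = (p₁ × p₂)/|p₁ × p₂|.
Here n̂_z ≈ -0.255; the vertex latitude is φ_max = arccos|n̂_z| ≈ 75.2°.
Check via Clairaut: cos φ_max = |cos φ₁| · sin C = cos(65.0°)·sin(37.2°) ≈ 0.255, again giving ≈ 75.2°.

≈ 75°N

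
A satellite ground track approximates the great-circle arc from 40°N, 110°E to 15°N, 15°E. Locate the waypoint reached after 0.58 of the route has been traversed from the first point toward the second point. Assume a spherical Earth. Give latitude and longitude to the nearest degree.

≈ 35°N, 48°E

Convert each endpoint to a unit vector on the sphere (x = cos φ cos λ, y = cos φ sin λ, z = sin φ).
The central angle between the endpoints is δ = arccos(p₁·p₂) ≈ 1.469 rad (84.2°).
Interpolate at f = 0.58 with slerp weights a = sin((1−f)δ)/sin δ ≈ 0.582, b = sin(fδ)/sin δ ≈ 0.756.
p = a·p₁ + b·p₂ ≈ (0.553, 0.608, 0.570); φ = arcsin(p_z) ≈ 34.72°, λ = atan2(p_y, p_x) ≈ 47.68°.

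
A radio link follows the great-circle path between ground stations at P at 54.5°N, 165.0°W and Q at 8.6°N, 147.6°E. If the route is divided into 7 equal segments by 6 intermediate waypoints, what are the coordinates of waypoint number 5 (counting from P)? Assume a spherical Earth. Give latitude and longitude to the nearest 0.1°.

From cos δ = sin φ₁ sin φ₂ + cos φ₁ cos φ₂ cos Δλ, the central angle is δ ≈ 1.035 rad (59.3°).
Interpolate at f = 5/7 with slerp weights a = sin((1−f)δ)/sin δ ≈ 0.339, b = sin(fδ)/sin δ ≈ 0.784.
p = a·p₁ + b·p₂ ≈ (-0.844, 0.364, 0.393); φ = arcsin(p_z) ≈ 23.15°, λ = atan2(p_y, p_x) ≈ 156.67°.

≈ 23.1°N, 156.7°E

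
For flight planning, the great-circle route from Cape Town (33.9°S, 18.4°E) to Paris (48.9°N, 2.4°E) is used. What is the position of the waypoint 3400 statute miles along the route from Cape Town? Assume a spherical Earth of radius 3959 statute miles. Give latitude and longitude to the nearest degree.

Write both endpoints as unit vectors p₁, p₂ with components (cos φ cos λ, cos φ sin λ, sin φ).
The central angle between the endpoints is δ = arccos(p₁·p₂) ≈ 1.466 rad (84.0°). The total great-circle distance is δ·R ≈ 1.466 × 3959 ≈ 5806 mi, so the target fraction is f = 3400/5806 ≈ 0.586.
Interpolate at f ≈ 0.586 with slerp weights a = sin((1−f)δ)/sin δ ≈ 0.574, b = sin(fδ)/sin δ ≈ 0.761.
p = a·p₁ + b·p₂ ≈ (0.952, 0.171, 0.253); φ = arcsin(p_z) ≈ 14.68°, λ = atan2(p_y, p_x) ≈ 10.20°.

≈ (15°N, 10°E)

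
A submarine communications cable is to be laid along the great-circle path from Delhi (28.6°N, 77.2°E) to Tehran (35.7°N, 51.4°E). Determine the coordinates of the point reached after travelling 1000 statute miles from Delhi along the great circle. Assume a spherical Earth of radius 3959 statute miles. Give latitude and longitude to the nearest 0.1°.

≈ 33.7°N, 61.4°E

Write both endpoints as unit vectors p₁, p₂ with components (cos φ cos λ, cos φ sin λ, sin φ).
The central angle between the endpoints is δ = arccos(p₁·p₂) ≈ 0.399 rad (22.9°). The total great-circle distance is δ·R ≈ 0.399 × 3959 ≈ 1582 mi, so the target fraction is f = 1000/1582 ≈ 0.632.
Interpolate at f ≈ 0.632 with slerp weights a = sin((1−f)δ)/sin δ ≈ 0.376, b = sin(fδ)/sin δ ≈ 0.643.
p = a·p₁ + b·p₂ ≈ (0.399, 0.730, 0.555); φ = arcsin(p_z) ≈ 33.72°, λ = atan2(p_y, p_x) ≈ 61.36°.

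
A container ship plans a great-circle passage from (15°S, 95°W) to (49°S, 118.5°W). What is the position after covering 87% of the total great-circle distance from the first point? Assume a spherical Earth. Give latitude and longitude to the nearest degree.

Convert each endpoint to a unit vector on the sphere (x = cos φ cos λ, y = cos φ sin λ, z = sin φ).
The central angle between the endpoints is δ = arccos(p₁·p₂) ≈ 0.682 rad (39.1°).
Interpolate at f = 0.87 with slerp weights a = sin((1−f)δ)/sin δ ≈ 0.140, b = sin(fδ)/sin δ ≈ 0.887.
p = a·p₁ + b·p₂ ≈ (-0.289, -0.647, -0.706); φ = arcsin(p_z) ≈ -44.89°, λ = atan2(p_y, p_x) ≈ -114.12°.

≈ (45°S, 114°W)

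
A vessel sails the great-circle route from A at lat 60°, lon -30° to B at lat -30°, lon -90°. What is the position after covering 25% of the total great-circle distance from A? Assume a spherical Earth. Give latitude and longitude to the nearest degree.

Convert each endpoint to a unit vector on the sphere (x = cos φ cos λ, y = cos φ sin λ, z = sin φ).
The central angle between the endpoints is δ = arccos(p₁·p₂) ≈ 1.789 rad (102.5°).
Interpolate at f = 0.25 with slerp weights a = sin((1−f)δ)/sin δ ≈ 0.998, b = sin(fδ)/sin δ ≈ 0.443.
p = a·p₁ + b·p₂ ≈ (0.432, -0.633, 0.642); φ = arcsin(p_z) ≈ 39.97°, λ = atan2(p_y, p_x) ≈ -55.69°.

≈ lat 40°, lon -56°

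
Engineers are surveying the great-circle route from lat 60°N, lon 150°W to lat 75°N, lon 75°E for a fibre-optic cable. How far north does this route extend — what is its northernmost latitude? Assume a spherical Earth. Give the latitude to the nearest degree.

≈ 82°N

The great circle lies in the plane with unit normal n̂ = (p₁ × p₂)/|p₁ × p₂|.
Here n̂_z ≈ -0.137; the vertex latitude is φ_max = arccos|n̂_z| ≈ 82.1°.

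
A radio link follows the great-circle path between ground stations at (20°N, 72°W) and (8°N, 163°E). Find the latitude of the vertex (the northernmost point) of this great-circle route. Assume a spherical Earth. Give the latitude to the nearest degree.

The great circle lies in the plane with unit normal n̂ = (p₁ × p₂)/|p₁ × p₂|.
Here n̂_z ≈ -0.872; the vertex latitude is φ_max = arccos|n̂_z| ≈ 29.3°.
Check via Clairaut: cos φ_max = |cos φ₁| · sin C = cos(20.0°)·sin(68.2°) ≈ 0.872, again giving ≈ 29.3°.

≈ 29°N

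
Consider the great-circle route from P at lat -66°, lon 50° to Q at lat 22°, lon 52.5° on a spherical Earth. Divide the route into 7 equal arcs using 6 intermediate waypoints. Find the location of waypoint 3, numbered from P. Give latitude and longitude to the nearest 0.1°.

≈ lat -28.3°, lon 51.6°

Write both endpoints as unit vectors p₁, p₂ with components (cos φ cos λ, cos φ sin λ, sin φ).
The central angle between the endpoints is δ = arccos(p₁·p₂) ≈ 1.536 rad (88.0°).
Interpolate at f = 3/7 with slerp weights a = sin((1−f)δ)/sin δ ≈ 0.770, b = sin(fδ)/sin δ ≈ 0.612.
p = a·p₁ + b·p₂ ≈ (0.547, 0.690, -0.474); φ = arcsin(p_z) ≈ -28.29°, λ = atan2(p_y, p_x) ≈ 51.61°.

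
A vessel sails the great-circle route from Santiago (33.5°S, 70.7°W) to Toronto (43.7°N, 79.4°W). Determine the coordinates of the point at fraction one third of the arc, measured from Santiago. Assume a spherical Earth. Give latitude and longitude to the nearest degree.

Convert each endpoint to a unit vector on the sphere (x = cos φ cos λ, y = cos φ sin λ, z = sin φ).
The central angle between the endpoints is δ = arccos(p₁·p₂) ≈ 1.355 rad (77.6°).
Interpolate at f = 1/3 with slerp weights a = sin((1−f)δ)/sin δ ≈ 0.804, b = sin(fδ)/sin δ ≈ 0.447.
p = a·p₁ + b·p₂ ≈ (0.281, -0.950, -0.135); φ = arcsin(p_z) ≈ -7.76°, λ = atan2(p_y, p_x) ≈ -73.53°.

≈ 8°S, 74°W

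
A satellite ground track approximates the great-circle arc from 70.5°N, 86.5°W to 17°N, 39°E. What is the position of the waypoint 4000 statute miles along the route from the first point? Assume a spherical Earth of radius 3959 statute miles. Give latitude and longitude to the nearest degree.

The haversine formula gives a central angle δ ≈ 1.480 rad (84.8°) between the endpoints. The total great-circle distance is δ·R ≈ 1.480 × 3959 ≈ 5861 mi, so the target fraction is f = 4000/5861 ≈ 0.682.
Interpolate at f ≈ 0.682 with slerp weights a = sin((1−f)δ)/sin δ ≈ 0.455, b = sin(fδ)/sin δ ≈ 0.850.
p = a·p₁ + b·p₂ ≈ (0.641, 0.360, 0.677); φ = arcsin(p_z) ≈ 42.64°, λ = atan2(p_y, p_x) ≈ 29.33°.

≈ 43°N, 29°E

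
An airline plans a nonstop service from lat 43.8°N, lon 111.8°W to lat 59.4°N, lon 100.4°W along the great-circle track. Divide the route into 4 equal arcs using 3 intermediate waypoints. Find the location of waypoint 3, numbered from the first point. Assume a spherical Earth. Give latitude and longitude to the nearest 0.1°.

The haversine formula gives a central angle δ ≈ 0.298 rad (17.1°) between the endpoints.
Interpolate at f = 3/4 with slerp weights a = sin((1−f)δ)/sin δ ≈ 0.254, b = sin(fδ)/sin δ ≈ 0.755.
p = a·p₁ + b·p₂ ≈ (-0.137, -0.548, 0.825); φ = arcsin(p_z) ≈ 55.61°, λ = atan2(p_y, p_x) ≈ -104.07°.

≈ lat 55.6°N, lon 104.1°W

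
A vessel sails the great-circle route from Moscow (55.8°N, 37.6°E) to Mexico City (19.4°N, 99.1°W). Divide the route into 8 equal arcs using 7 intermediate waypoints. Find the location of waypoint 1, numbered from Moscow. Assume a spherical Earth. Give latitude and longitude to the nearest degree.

Write both endpoints as unit vectors p₁, p₂ with components (cos φ cos λ, cos φ sin λ, sin φ).
The central angle between the endpoints is δ = arccos(p₁·p₂) ≈ 1.682 rad (96.4°).
Interpolate at f = 1/8 with slerp weights a = sin((1−f)δ)/sin δ ≈ 1.001, b = sin(fδ)/sin δ ≈ 0.210.
p = a·p₁ + b·p₂ ≈ (0.415, 0.148, 0.898); φ = arcsin(p_z) ≈ 63.89°, λ = atan2(p_y, p_x) ≈ 19.62°.

≈ (64°N, 20°E)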